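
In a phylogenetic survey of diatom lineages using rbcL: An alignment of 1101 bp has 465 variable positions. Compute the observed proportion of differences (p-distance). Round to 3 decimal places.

p = 465/1101 = 0.422343… ≈ 0.422 (to 3 d.p.).

0.422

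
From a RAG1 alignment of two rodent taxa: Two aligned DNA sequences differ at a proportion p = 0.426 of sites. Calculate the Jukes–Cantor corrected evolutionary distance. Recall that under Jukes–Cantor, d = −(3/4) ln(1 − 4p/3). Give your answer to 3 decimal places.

0.629

d = −(3/4) ln(1 − 4p/3) = −0.75 ln(1 − 0.568) = −0.75 ln(0.432)
  = −0.75 × (-0.839330) = 0.629498 substitutions/site.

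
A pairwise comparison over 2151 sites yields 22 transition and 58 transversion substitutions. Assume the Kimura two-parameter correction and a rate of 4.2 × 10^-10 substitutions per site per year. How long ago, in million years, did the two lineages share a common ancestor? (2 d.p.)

P = 22/2151 ≈ 0.010228 and Q = 58/2151 ≈ 0.026964.
Under the Kimura two-parameter model, d = −½ ln(1 − 2P − Q) − ¼ ln(1 − 2Q).
1 − 2P − Q = 0.95258, giving −½ ln(0.95258) = 0.024291.
1 − 2Q = 0.946072, giving −¼ ln(0.946072) = 0.013859.
d = 0.024291 + 0.013859 = 0.038150.
Under a molecular clock d = 2μt, so t = d/(2μ) = 0.038150 / (2 × 4.2 × 10^-10) = 45.42 million years.

45.42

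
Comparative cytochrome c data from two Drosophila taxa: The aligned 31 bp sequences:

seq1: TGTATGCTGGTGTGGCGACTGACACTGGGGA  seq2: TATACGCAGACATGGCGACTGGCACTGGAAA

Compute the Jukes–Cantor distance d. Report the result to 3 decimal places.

0.367

The sequences differ at 9 of 31 sites (2, 5, 8, 10, 11, 12, 22, 29, 30), so p = 9/31 ≈ 0.290323.
d = −(3/4) ln(1 − 4p/3) = −0.75 ln(1 − 0.387097) = −0.75 ln(0.612903)
  = −0.75 × (-0.489549) = 0.367162 substitutions/site.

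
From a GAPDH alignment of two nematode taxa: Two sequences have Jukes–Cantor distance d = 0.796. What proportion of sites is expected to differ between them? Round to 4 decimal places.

p = (3/4)(1 − e^(−4d/3)) = 0.75 × (1 − e^(-1.061333)) = 0.75 × (1 − 0.345994) = 0.490505.

0.4905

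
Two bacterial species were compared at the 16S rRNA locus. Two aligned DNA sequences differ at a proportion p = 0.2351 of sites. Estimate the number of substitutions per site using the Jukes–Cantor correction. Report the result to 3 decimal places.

0.282

d = −(3/4) ln(1 − 4p/3) = −0.75 ln(1 − 0.313467) = −0.75 ln(0.686533)
  = −0.75 × (-0.376101) = 0.282076 substitutions/site.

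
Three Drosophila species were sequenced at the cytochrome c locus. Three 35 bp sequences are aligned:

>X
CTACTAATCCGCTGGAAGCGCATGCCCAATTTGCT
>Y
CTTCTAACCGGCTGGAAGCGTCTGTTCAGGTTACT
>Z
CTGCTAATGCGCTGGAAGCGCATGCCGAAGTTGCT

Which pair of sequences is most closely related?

X and Z

X–Y: 10/35 differ, p = 0.286, d = 0.360.
X–Z: 4/35 differ, p = 0.114, d = 0.124.
Y–Z: 11/35 differ, p = 0.314, d = 0.407.
The smallest distance is between X and Z.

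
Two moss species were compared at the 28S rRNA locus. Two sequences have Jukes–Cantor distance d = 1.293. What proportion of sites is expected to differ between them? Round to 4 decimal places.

p = (3/4)(1 − e^(−4d/3)) = 0.75 × (1 − e^(-1.724)) = 0.75 × (1 − 0.178351) = 0.616237.

0.6162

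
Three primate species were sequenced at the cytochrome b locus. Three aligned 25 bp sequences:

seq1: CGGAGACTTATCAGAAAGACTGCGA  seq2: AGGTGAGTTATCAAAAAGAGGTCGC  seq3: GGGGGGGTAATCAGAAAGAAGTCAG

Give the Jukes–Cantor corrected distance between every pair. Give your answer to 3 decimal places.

d(seq1,seq2) = 0.417, d(seq1,seq3) = 0.572, d(seq2,seq3) = 0.417

seq1–seq2: 8/25 sites differ → p = 0.32, d = −0.75 ln(1 − 0.426667) = 0.417216 ≈ 0.417.
seq1–seq3: 10/25 sites differ → p = 0.4, d = −0.75 ln(1 − 0.533333) = 0.571605 ≈ 0.572.
seq2–seq3: 8/25 sites differ → p = 0.32, d = −0.75 ln(1 − 0.426667) = 0.417216 ≈ 0.417.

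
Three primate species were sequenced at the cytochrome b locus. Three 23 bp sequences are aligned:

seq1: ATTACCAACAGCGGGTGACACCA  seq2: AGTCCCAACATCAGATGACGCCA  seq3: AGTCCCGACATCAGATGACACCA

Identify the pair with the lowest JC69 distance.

seq2 and seq3

seq1–seq2: 6/23 differ, p = 0.261, d = 0.321.
seq1–seq3: 6/23 differ, p = 0.261, d = 0.321.
seq2–seq3: 2/23 differ, p = 0.087, d = 0.092.
The smallest distance is between seq2 and seq3.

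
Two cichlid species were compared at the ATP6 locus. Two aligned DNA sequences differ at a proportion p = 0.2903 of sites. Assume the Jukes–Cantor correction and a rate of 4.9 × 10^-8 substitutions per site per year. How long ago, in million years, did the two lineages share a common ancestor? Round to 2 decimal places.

d = −(3/4) ln(1 − 4p/3) = −0.75 ln(1 − 0.387067) = −0.75 ln(0.612933)
  = −0.75 × (-0.489500) = 0.367125 substitutions/site.
Under a molecular clock d = 2μt, so t = d/(2μ) = 0.367125 / (2 × 4.9 × 10^-8) = 3.75 million years.

3.75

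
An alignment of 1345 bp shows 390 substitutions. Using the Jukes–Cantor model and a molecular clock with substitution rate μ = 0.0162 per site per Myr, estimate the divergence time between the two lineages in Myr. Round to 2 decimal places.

11.31

p = 390/1345 ≈ 0.289963.
d = −(3/4) ln(1 − 4p/3) = −0.75 ln(1 − 0.386617) = −0.75 ln(0.613383)
  = −0.75 × (-0.488766) = 0.366575 substitutions/site.
Under a molecular clock d = 2μt, so t = d/(2μ) = 0.366575 / (2 × 0.0162) = 11.31 Myr.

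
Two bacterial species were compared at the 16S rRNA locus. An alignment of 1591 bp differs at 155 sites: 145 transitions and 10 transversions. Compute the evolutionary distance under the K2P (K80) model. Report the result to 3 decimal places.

P = 145/1591 ≈ 0.091138 and Q = 10/1591 ≈ 0.006285.
Under the Kimura two-parameter model, d = −½ ln(1 − 2P − Q) − ¼ ln(1 − 2Q).
1 − 2P − Q = 0.811439, giving −½ ln(0.811439) = 0.104473.
1 − 2Q = 0.98743, giving −¼ ln(0.98743) = 0.003162.
d = 0.104473 + 0.003162 = 0.107635.

0.108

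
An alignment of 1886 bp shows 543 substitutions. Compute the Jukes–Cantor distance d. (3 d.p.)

p = 543/1886 ≈ 0.287911.
d = −(3/4) ln(1 − 4p/3) = −0.75 ln(1 − 0.383881) = −0.75 ln(0.616119)
  = −0.75 × (-0.484315) = 0.363236 substitutions/site.

0.363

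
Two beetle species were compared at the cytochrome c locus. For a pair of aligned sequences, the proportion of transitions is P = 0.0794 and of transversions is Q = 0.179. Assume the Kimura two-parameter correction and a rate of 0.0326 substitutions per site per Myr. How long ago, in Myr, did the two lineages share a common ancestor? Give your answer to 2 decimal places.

4.86

Under the Kimura two-parameter model, d = −½ ln(1 − 2P − Q) − ¼ ln(1 − 2Q).
1 − 2P − Q = 0.6622, giving −½ ln(0.6622) = 0.206094.
1 − 2Q = 0.642, giving −¼ ln(0.642) = 0.110792.
d = 0.206094 + 0.110792 = 0.316886.
Under a molecular clock d = 2μt, so t = d/(2μ) = 0.316886 / (2 × 0.0326) = 4.86 Myr.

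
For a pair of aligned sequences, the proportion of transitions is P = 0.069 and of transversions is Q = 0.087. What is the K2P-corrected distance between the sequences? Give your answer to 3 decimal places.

0.175

Under the Kimura two-parameter model, d = −½ ln(1 − 2P − Q) − ¼ ln(1 − 2Q).
1 − 2P − Q = 0.775, giving −½ ln(0.775) = 0.127446.
1 − 2Q = 0.826, giving −¼ ln(0.826) = 0.047790.
d = 0.127446 + 0.047790 = 0.175236.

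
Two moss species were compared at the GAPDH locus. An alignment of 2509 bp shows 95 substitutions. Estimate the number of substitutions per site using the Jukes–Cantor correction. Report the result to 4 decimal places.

p = 95/2509 ≈ 0.037864.
d = −(3/4) ln(1 − 4p/3) = −0.75 ln(1 − 0.050485) = −0.75 ln(0.949515)
  = −0.75 × (-0.051804) = 0.038853 substitutions/site.

0.0389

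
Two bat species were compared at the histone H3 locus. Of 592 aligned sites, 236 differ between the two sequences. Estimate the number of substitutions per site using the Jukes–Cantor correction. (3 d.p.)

0.569

p = 236/592 ≈ 0.398649.
d = −(3/4) ln(1 − 4p/3) = −0.75 ln(1 − 0.531532) = −0.75 ln(0.468468)
  = −0.75 × (-0.758287) = 0.568715 substitutions/site.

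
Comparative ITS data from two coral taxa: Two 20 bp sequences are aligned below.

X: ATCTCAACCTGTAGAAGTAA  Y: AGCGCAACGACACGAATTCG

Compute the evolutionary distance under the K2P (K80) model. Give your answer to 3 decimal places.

0.975

Of 20 sites, 1 differences are transitions and 9 are transversions, so P = 1/20 = 0.05 and Q = 9/20 = 0.45.
Under the Kimura two-parameter model, d = −½ ln(1 − 2P − Q) − ¼ ln(1 − 2Q).
1 − 2P − Q = 0.45, giving −½ ln(0.45) = 0.399254.
1 − 2Q = 0.1, giving −¼ ln(0.1) = 0.575646.
d = 0.399254 + 0.575646 = 0.974900.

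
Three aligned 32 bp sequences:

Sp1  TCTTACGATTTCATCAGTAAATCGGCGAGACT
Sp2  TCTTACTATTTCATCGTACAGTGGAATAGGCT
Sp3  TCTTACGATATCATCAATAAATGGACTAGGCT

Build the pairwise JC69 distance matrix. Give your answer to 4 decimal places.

d(Sp1,Sp2) = 0.4598, d(Sp1,Sp3) = 0.2158, d(Sp2,Sp3) = 0.3041

Sp1–Sp2: 11/32 sites differ → p = 0.34375, d = −0.75 ln(1 − 0.458333) = 0.459828 ≈ 0.4598.
Sp1–Sp3: 6/32 sites differ → p = 0.1875, d = −0.75 ln(1 − 0.25) = 0.215762 ≈ 0.2158.
Sp2–Sp3: 8/32 sites differ → p = 0.25, d = −0.75 ln(1 − 0.333333) = 0.304098 ≈ 0.3041.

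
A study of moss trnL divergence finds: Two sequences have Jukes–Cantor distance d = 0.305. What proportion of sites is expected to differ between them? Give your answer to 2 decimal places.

p = (3/4)(1 − e^(−4d/3)) = 0.75 × (1 − e^(-0.406667)) = 0.75 × (1 − 0.665866) = 0.250601.

0.25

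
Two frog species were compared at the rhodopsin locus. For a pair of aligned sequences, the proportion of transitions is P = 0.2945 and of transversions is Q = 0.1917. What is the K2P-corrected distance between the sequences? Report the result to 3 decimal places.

0.880

Under the Kimura two-parameter model, d = −½ ln(1 − 2P − Q) − ¼ ln(1 − 2Q).
1 − 2P − Q = 0.2193, giving −½ ln(0.2193) = 0.758657.
1 − 2Q = 0.6166, giving −¼ ln(0.6166) = 0.120884.
d = 0.758657 + 0.120884 = 0.879541.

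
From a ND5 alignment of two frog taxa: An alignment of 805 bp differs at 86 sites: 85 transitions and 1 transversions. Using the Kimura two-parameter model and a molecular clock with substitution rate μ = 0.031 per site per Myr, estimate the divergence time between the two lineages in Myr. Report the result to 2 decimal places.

P = 85/805 ≈ 0.10559 and Q = 1/805 ≈ 0.001242.
Under the Kimura two-parameter model, d = −½ ln(1 − 2P − Q) − ¼ ln(1 − 2Q).
1 − 2P − Q = 0.787578, giving −½ ln(0.787578) = 0.119396.
1 − 2Q = 0.997516, giving −¼ ln(0.997516) = 0.000622.
d = 0.119396 + 0.000622 = 0.120018.
Under a molecular clock d = 2μt, so t = d/(2μ) = 0.120018 / (2 × 0.031) = 1.94 Myr.

1.94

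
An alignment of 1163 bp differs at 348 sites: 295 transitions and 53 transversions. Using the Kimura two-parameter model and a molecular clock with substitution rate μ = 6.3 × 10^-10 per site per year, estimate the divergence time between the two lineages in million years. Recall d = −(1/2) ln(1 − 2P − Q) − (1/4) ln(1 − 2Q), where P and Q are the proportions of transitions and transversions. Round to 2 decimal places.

338.38

P = 295/1163 ≈ 0.253654 and Q = 53/1163 ≈ 0.045572.
Under the Kimura two-parameter model, d = −½ ln(1 − 2P − Q) − ¼ ln(1 − 2Q).
1 − 2P − Q = 0.44712, giving −½ ln(0.44712) = 0.402464.
1 − 2Q = 0.908856, giving −¼ ln(0.908856) = 0.023892.
d = 0.402464 + 0.023892 = 0.426356.
Under a molecular clock d = 2μt, so t = d/(2μ) = 0.426356 / (2 × 6.3 × 10^-10) = 338.38 million years.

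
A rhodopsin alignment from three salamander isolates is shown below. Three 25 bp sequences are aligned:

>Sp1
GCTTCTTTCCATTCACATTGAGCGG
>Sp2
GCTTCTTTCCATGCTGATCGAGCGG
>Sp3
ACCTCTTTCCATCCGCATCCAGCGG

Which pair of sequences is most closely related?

Sp1 and Sp2

Sp1–Sp2: 4/25 differ, p = 0.160, d = 0.180.
Sp1–Sp3: 6/25 differ, p = 0.240, d = 0.289.
Sp2–Sp3: 6/25 differ, p = 0.240, d = 0.289.
The smallest distance is between Sp1 and Sp2.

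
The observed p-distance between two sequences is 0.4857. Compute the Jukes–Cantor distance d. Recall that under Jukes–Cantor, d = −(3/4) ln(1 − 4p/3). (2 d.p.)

d = −(3/4) ln(1 − 4p/3) = −0.75 ln(1 − 0.6476) = −0.75 ln(0.3524)
  = −0.75 × (-1.042988) = 0.782241 substitutions/site.

0.78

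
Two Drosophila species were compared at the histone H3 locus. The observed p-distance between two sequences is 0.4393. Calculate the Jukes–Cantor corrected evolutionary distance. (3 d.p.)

0.661

d = −(3/4) ln(1 − 4p/3) = −0.75 ln(1 − 0.585733) = −0.75 ln(0.414267)
  = −0.75 × (-0.881245) = 0.660934 substitutions/site.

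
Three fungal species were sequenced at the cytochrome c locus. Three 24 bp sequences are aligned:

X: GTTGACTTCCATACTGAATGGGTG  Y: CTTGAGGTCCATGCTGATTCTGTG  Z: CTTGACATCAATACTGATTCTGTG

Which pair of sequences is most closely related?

Y and Z

X–Y: 7/24 differ, p = 0.292, d = 0.369.
X–Z: 6/24 differ, p = 0.250, d = 0.304.
Y–Z: 4/24 differ, p = 0.167, d = 0.188.
The smallest distance is between Y and Z.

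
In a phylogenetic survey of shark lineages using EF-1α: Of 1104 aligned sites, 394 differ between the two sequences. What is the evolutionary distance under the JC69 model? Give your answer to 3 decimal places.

p = 394/1104 ≈ 0.356884.
d = −(3/4) ln(1 − 4p/3) = −0.75 ln(1 − 0.475845) = −0.75 ln(0.524155)
  = −0.75 × (-0.645968) = 0.484476 substitutions/site.

0.484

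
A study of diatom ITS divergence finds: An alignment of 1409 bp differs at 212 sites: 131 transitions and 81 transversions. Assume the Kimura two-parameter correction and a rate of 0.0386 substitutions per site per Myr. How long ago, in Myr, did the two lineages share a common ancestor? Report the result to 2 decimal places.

P = 131/1409 ≈ 0.092974 and Q = 81/1409 ≈ 0.057488.
Under the Kimura two-parameter model, d = −½ ln(1 − 2P − Q) − ¼ ln(1 − 2Q).
1 − 2P − Q = 0.756564, giving −½ ln(0.756564) = 0.139484.
1 − 2Q = 0.885024, giving −¼ ln(0.885024) = 0.030535.
d = 0.139484 + 0.030535 = 0.170019.
Under a molecular clock d = 2μt, so t = d/(2μ) = 0.170019 / (2 × 0.0386) = 2.20 Myr.

2.20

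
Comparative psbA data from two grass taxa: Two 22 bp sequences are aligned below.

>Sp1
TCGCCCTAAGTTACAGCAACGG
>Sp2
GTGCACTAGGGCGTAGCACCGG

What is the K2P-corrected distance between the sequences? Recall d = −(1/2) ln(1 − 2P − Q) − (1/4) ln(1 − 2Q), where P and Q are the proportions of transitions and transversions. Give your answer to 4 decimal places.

Of 22 sites, 5 differences are transitions and 4 are transversions, so P = 5/22 ≈ 0.227273 and Q = 4/22 ≈ 0.181818.
Under the Kimura two-parameter model, d = −½ ln(1 − 2P − Q) − ¼ ln(1 − 2Q).
1 − 2P − Q = 0.363636, giving −½ ln(0.363636) = 0.505801.
1 − 2Q = 0.636364, giving −¼ ln(0.636364) = 0.112996.
d = 0.505801 + 0.112996 = 0.618797.

0.6188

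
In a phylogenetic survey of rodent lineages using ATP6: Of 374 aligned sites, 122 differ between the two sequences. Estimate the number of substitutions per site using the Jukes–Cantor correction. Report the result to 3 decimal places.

0.428

p = 122/374 ≈ 0.326203.
d = −(3/4) ln(1 − 4p/3) = −0.75 ln(1 − 0.434937) = −0.75 ln(0.565063)
  = −0.75 × (-0.570818) = 0.428114 substitutions/site.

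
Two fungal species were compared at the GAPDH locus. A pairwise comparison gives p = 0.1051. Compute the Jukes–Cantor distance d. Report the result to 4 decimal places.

d = −(3/4) ln(1 − 4p/3) = −0.75 ln(1 − 0.140133) = −0.75 ln(0.859867)
  = −0.75 × (-0.150978) = 0.113234 substitutions/site.

0.1132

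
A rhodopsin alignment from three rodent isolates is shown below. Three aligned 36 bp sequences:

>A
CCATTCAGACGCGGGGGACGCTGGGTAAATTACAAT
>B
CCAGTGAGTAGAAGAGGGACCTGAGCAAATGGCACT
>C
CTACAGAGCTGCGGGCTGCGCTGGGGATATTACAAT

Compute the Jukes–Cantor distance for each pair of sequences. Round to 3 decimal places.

A–B: 15/36 sites differ → p ≈ 0.416667, d = −0.75 ln(1 − 0.555556) = 0.608198 ≈ 0.608.
A–C: 11/36 sites differ → p ≈ 0.305556, d = −0.75 ln(1 − 0.407408) = 0.392437 ≈ 0.392.
B–C: 18/36 sites differ → p = 0.5, d = −0.75 ln(1 − 0.666667) = 0.823960 ≈ 0.824.

d(A,B) = 0.608, d(A,C) = 0.392, d(B,C) = 0.824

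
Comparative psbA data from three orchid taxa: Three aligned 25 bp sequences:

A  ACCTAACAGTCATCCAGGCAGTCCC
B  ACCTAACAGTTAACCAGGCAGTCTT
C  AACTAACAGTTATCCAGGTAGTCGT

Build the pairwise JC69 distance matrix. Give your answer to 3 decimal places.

A–B: 4/25 sites differ → p = 0.16, d = −0.75 ln(1 − 0.213333) = 0.179963 ≈ 0.180.
A–C: 5/25 sites differ → p = 0.2, d = −0.75 ln(1 − 0.266667) = 0.232617 ≈ 0.233.
B–C: 4/25 sites differ → p = 0.16, d = −0.75 ln(1 − 0.213333) = 0.179963 ≈ 0.180.

d(A,B) = 0.180, d(A,C) = 0.233, d(B,C) = 0.180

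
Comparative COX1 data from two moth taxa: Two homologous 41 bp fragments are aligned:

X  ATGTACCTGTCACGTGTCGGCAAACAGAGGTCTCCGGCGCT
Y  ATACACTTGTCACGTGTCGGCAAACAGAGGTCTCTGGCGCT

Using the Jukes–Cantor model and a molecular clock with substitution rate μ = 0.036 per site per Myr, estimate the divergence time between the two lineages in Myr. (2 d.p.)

1.45

The sequences differ at 4 of 41 sites (3, 4, 7, 35), so p = 4/41 ≈ 0.097561.
d = −(3/4) ln(1 − 4p/3) = −0.75 ln(1 − 0.130081) = −0.75 ln(0.869919)
  = −0.75 × (-0.139355) = 0.104516 substitutions/site.
Under a molecular clock d = 2μt, so t = d/(2μ) = 0.104516 / (2 × 0.036) = 1.45 Myr.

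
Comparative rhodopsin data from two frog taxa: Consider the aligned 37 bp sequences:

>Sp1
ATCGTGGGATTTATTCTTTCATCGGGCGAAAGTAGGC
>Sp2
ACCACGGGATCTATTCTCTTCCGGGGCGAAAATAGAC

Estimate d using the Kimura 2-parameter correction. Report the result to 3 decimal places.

Of 37 sites, 9 differences are transitions and 2 are transversions, so P = 9/37 ≈ 0.243243 and Q = 2/37 ≈ 0.054054.
Under the Kimura two-parameter model, d = −½ ln(1 − 2P − Q) − ¼ ln(1 − 2Q).
1 − 2P − Q = 0.45946, giving −½ ln(0.45946) = 0.388852.
1 − 2Q = 0.891892, giving −¼ ln(0.891892) = 0.028603.
d = 0.388852 + 0.028603 = 0.417455.

0.417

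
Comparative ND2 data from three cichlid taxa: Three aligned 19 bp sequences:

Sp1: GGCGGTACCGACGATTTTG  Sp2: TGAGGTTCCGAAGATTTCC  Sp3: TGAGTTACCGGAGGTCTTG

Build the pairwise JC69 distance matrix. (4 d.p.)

Sp1–Sp2: 6/19 sites differ → p ≈ 0.315789, d = −0.75 ln(1 − 0.421052) = 0.409907 ≈ 0.4099.
Sp1–Sp3: 7/19 sites differ → p ≈ 0.368421, d = −0.75 ln(1 − 0.491228) = 0.506816 ≈ 0.5068.
Sp2–Sp3: 7/19 sites differ → p ≈ 0.368421, d = −0.75 ln(1 − 0.491228) = 0.506816 ≈ 0.5068.

d(Sp1,Sp2) = 0.4099, d(Sp1,Sp3) = 0.5068, d(Sp2,Sp3) = 0.5068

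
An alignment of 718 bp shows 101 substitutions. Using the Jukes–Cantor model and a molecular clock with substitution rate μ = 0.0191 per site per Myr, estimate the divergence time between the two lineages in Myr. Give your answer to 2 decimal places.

p = 101/718 ≈ 0.140669.
d = −(3/4) ln(1 − 4p/3) = −0.75 ln(1 − 0.187559) = −0.75 ln(0.812441)
  = −0.75 × (-0.207712) = 0.155784 substitutions/site.
Under a molecular clock d = 2μt, so t = d/(2μ) = 0.155784 / (2 × 0.0191) = 4.08 Myr.

4.08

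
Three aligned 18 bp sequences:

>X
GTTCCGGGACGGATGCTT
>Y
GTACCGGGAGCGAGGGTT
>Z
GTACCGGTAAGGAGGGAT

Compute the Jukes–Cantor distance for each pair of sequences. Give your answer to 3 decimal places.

d(X,Y) = 0.347, d(X,Z) = 0.441, d(Y,Z) = 0.264

X–Y: 5/18 sites differ → p ≈ 0.277778, d = −0.75 ln(1 − 0.370371) = 0.346968 ≈ 0.347.
X–Z: 6/18 sites differ → p ≈ 0.333333, d = −0.75 ln(1 − 0.444444) = 0.440839 ≈ 0.441.
Y–Z: 4/18 sites differ → p ≈ 0.222222, d = −0.75 ln(1 − 0.296296) = 0.263548 ≈ 0.264.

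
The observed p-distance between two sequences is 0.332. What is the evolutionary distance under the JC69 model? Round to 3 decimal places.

d = −(3/4) ln(1 − 4p/3) = −0.75 ln(1 − 0.442667) = −0.75 ln(0.557333)
  = −0.75 × (-0.584592) = 0.438444 substitutions/site.

0.438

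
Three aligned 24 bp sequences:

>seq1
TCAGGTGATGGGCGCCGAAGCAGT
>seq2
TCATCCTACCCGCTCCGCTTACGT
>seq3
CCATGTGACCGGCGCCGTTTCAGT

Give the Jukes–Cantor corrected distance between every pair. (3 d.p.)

d(seq1,seq2) = 0.961, d(seq1,seq3) = 0.369, d(seq2,seq3) = 0.520

seq1–seq2: 13/24 sites differ → p ≈ 0.541667, d = −0.75 ln(1 − 0.722223) = 0.960702 ≈ 0.961.
seq1–seq3: 7/24 sites differ → p ≈ 0.291667, d = −0.75 ln(1 − 0.388889) = 0.369358 ≈ 0.369.
seq2–seq3: 9/24 sites differ → p = 0.375, d = −0.75 ln(1 − 0.5) = 0.519860 ≈ 0.520.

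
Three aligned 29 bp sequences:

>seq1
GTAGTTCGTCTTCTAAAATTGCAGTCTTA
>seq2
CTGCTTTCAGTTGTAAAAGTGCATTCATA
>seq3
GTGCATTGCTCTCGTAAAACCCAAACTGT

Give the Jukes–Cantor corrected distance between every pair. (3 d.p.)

d(seq1,seq2) = 0.529, d(seq1,seq3) = 0.998, d(seq2,seq3) = 1.141

seq1–seq2: 11/29 sites differ → p ≈ 0.37931, d = −0.75 ln(1 − 0.505747) = 0.528531 ≈ 0.529.
seq1–seq3: 16/29 sites differ → p ≈ 0.551724, d = −0.75 ln(1 − 0.735632) = 0.997810 ≈ 0.998.
seq2–seq3: 17/29 sites differ → p ≈ 0.586207, d = −0.75 ln(1 − 0.781609) = 1.141101 ≈ 1.141.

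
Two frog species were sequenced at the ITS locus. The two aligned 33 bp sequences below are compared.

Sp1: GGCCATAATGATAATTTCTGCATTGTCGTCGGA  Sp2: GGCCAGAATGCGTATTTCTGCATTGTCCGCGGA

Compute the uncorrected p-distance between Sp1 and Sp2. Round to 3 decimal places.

0.182

The sequences differ at 6 of 33 positions (sites 6, 11, 12, 13, 28, 29).
p = 6/33 = 0.181818… ≈ 0.182 (to 3 d.p.).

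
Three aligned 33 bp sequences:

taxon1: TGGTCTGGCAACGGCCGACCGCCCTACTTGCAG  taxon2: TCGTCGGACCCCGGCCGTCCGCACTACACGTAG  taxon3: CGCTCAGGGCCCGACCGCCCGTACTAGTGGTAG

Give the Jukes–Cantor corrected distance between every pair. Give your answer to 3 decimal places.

d(taxon1,taxon2) = 0.388, d(taxon1,taxon3) = 0.559, d(taxon2,taxon3) = 0.497

taxon1–taxon2: 10/33 sites differ → p ≈ 0.30303, d = −0.75 ln(1 − 0.40404) = 0.388186 ≈ 0.388.
taxon1–taxon3: 13/33 sites differ → p ≈ 0.393939, d = −0.75 ln(1 − 0.525252) = 0.558728 ≈ 0.559.
taxon2–taxon3: 12/33 sites differ → p ≈ 0.363636, d = −0.75 ln(1 − 0.484848) = 0.497470 ≈ 0.497.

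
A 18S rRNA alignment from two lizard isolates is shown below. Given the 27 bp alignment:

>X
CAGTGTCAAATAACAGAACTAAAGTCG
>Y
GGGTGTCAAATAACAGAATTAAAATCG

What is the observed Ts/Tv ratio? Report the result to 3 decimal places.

Transitions are A↔G and C↔T; transversions are all other mismatches.
Transitions: 3. Transversions: 1.
R = 3/1 = 3.000.

3.000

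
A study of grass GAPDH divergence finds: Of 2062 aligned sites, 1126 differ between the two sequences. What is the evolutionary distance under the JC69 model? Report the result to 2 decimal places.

p = 1126/2062 ≈ 0.546072.
d = −(3/4) ln(1 − 4p/3) = −0.75 ln(1 − 0.728096) = −0.75 ln(0.271904)
  = −0.75 × (-1.302306) = 0.976730 substitutions/site.

0.98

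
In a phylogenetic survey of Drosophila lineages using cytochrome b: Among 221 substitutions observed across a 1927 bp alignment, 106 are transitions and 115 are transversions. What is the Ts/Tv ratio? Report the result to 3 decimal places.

R = 106/115 = 0.921739… ≈ 0.922 (to 3 d.p.).

0.922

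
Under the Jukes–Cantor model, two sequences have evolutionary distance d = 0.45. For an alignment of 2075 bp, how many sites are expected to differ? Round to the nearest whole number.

Invert JC69: p = (3/4)(1 − e^(−4d/3)) = 0.75 × (1 − e^(-0.6)) = 0.75 × (1 − 0.548812) = 0.338391.
Expected differing sites = pL ≈ 0.338391 × 2075 = 702.161325 ≈ 702.

702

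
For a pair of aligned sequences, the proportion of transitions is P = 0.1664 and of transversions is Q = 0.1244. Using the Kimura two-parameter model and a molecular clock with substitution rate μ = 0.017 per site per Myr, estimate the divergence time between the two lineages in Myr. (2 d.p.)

Under the Kimura two-parameter model, d = −½ ln(1 − 2P − Q) − ¼ ln(1 − 2Q).
1 − 2P − Q = 0.5428, giving −½ ln(0.5428) = 0.305507.
1 − 2Q = 0.7512, giving −¼ ln(0.7512) = 0.071521.
d = 0.305507 + 0.071521 = 0.377028.
Under a molecular clock d = 2μt, so t = d/(2μ) = 0.377028 / (2 × 0.017) = 11.09 Myr.

11.09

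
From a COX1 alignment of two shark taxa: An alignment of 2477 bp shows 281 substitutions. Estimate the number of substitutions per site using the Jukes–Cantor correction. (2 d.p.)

p = 281/2477 ≈ 0.113444.
d = −(3/4) ln(1 − 4p/3) = −0.75 ln(1 − 0.151259) = −0.75 ln(0.848741)
  = −0.75 × (-0.164001) = 0.123001 substitutions/site.

0.12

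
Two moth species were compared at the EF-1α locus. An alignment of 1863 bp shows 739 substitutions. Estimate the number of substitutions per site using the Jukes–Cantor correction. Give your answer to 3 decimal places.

p = 739/1863 ≈ 0.396672.
d = −(3/4) ln(1 − 4p/3) = −0.75 ln(1 − 0.528896) = −0.75 ln(0.471104)
  = −0.75 × (-0.752676) = 0.564507 substitutions/site.

0.565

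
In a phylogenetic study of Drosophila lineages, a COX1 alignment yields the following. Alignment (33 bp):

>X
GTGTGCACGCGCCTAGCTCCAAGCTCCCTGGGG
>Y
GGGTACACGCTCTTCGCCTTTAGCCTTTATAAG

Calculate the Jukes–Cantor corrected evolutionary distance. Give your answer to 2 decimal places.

The sequences differ at 17 of 33 sites, so p = 17/33 ≈ 0.515152.
d = −(3/4) ln(1 − 4p/3) = −0.75 ln(1 − 0.686869) = −0.75 ln(0.313131)
  = −0.75 × (-1.161134) = 0.870851 substitutions/site.

0.87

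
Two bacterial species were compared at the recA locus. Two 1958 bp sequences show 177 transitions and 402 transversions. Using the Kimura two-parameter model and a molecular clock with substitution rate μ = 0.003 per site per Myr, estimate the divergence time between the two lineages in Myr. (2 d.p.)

P = 177/1958 ≈ 0.090398 and Q = 402/1958 ≈ 0.205312.
Under the Kimura two-parameter model, d = −½ ln(1 − 2P − Q) − ¼ ln(1 − 2Q).
1 − 2P − Q = 0.613892, giving −½ ln(0.613892) = 0.243968.
1 − 2Q = 0.589376, giving −¼ ln(0.589376) = 0.132173.
d = 0.243968 + 0.132173 = 0.376141.
Under a molecular clock d = 2μt, so t = d/(2μ) = 0.376141 / (2 × 0.003) = 62.69 Myr.

62.69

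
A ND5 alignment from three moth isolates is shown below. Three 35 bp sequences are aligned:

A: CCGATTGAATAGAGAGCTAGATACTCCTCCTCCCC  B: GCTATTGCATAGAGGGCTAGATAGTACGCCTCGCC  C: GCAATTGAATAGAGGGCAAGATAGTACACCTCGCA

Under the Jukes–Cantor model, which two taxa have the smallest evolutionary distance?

B and C

A–B: 8/35 differ, p = 0.229, d = 0.273.
A–C: 9/35 differ, p = 0.257, d = 0.315.
B–C: 5/35 differ, p = 0.143, d = 0.158.
The smallest distance is between B and C.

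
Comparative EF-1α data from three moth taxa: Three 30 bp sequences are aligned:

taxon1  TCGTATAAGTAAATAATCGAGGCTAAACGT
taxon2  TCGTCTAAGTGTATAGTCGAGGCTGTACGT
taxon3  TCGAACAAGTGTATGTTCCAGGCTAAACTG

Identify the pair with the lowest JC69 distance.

taxon1 and taxon2

taxon1–taxon2: 6/30 differ, p = 0.200, d = 0.233.
taxon1–taxon3: 9/30 differ, p = 0.300, d = 0.383.
taxon2–taxon3: 10/30 differ, p = 0.333, d = 0.441.
The smallest distance is between taxon1 and taxon2.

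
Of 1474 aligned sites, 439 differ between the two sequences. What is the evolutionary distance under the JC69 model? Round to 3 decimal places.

p = 439/1474 ≈ 0.297829.
d = −(3/4) ln(1 − 4p/3) = −0.75 ln(1 − 0.397105) = −0.75 ln(0.602895)
  = −0.75 × (-0.506012) = 0.379509 substitutions/site.

0.380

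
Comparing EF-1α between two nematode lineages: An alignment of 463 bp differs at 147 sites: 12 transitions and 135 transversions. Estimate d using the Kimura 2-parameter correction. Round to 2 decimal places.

P = 12/463 ≈ 0.025918 and Q = 135/463 ≈ 0.291577.
Under the Kimura two-parameter model, d = −½ ln(1 − 2P − Q) − ¼ ln(1 − 2Q).
1 − 2P − Q = 0.656587, giving −½ ln(0.656587) = 0.210350.
1 − 2Q = 0.416846, giving −¼ ln(0.416846) = 0.218760.
d = 0.210350 + 0.218760 = 0.429110.

0.43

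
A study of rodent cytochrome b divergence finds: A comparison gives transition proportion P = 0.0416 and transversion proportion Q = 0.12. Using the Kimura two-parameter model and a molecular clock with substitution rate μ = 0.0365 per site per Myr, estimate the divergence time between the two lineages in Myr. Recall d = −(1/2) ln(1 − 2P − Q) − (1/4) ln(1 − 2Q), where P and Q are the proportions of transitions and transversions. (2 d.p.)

Under the Kimura two-parameter model, d = −½ ln(1 − 2P − Q) − ¼ ln(1 − 2Q).
1 − 2P − Q = 0.7968, giving −½ ln(0.7968) = 0.113576.
1 − 2Q = 0.76, giving −¼ ln(0.76) = 0.068609.
d = 0.113576 + 0.068609 = 0.182185.
Under a molecular clock d = 2μt, so t = d/(2μ) = 0.182185 / (2 × 0.0365) = 2.50 Myr.

2.50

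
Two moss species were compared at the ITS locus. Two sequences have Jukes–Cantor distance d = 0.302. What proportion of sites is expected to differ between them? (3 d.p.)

p = (3/4)(1 − e^(−4d/3)) = 0.75 × (1 − e^(-0.402667)) = 0.75 × (1 − 0.668535) = 0.248599.

0.249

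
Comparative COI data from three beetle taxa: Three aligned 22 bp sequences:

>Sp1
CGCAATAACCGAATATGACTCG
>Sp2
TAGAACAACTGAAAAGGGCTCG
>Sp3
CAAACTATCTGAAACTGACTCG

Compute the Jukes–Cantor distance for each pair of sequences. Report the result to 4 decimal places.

d(Sp1,Sp2) = 0.4975, d(Sp1,Sp3) = 0.4141, d(Sp2,Sp3) = 0.4975

Sp1–Sp2: 8/22 sites differ → p ≈ 0.363636, d = −0.75 ln(1 − 0.484848) = 0.497470 ≈ 0.4975.
Sp1–Sp3: 7/22 sites differ → p ≈ 0.318182, d = −0.75 ln(1 − 0.424243) = 0.414052 ≈ 0.4141.
Sp2–Sp3: 8/22 sites differ → p ≈ 0.363636, d = −0.75 ln(1 − 0.484848) = 0.497470 ≈ 0.4975.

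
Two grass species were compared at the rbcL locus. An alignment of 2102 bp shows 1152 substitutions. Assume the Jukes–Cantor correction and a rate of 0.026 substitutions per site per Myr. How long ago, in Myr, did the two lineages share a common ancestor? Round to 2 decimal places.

p = 1152/2102 ≈ 0.548049.
d = −(3/4) ln(1 − 4p/3) = −0.75 ln(1 − 0.730732) = −0.75 ln(0.269268)
  = −0.75 × (-1.312048) = 0.984036 substitutions/site.
Under a molecular clock d = 2μt, so t = d/(2μ) = 0.984036 / (2 × 0.026) = 18.92 Myr.

18.92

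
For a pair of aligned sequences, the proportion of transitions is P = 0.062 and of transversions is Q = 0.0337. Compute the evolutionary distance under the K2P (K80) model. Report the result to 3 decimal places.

Under the Kimura two-parameter model, d = −½ ln(1 − 2P − Q) − ¼ ln(1 − 2Q).
1 − 2P − Q = 0.8423, giving −½ ln(0.8423) = 0.085810.
1 − 2Q = 0.9326, giving −¼ ln(0.9326) = 0.017445.
d = 0.085810 + 0.017445 = 0.103255.

0.103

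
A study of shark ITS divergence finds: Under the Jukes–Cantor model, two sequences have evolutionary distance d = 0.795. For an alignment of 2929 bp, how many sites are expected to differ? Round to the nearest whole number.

Invert JC69: p = (3/4)(1 − e^(−4d/3)) = 0.75 × (1 − e^(-1.06)) = 0.75 × (1 − 0.346456) = 0.490158.
Expected differing sites = pL ≈ 0.490158 × 2929 = 1435.672782 ≈ 1436.

1436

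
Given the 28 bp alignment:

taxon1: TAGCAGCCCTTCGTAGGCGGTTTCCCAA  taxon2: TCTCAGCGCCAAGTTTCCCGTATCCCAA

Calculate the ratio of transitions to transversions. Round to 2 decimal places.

Transitions are A↔G and C↔T; transversions are all other mismatches.
Transitions: 1. Transversions: 10.
R = 1/10 = 0.10.

0.10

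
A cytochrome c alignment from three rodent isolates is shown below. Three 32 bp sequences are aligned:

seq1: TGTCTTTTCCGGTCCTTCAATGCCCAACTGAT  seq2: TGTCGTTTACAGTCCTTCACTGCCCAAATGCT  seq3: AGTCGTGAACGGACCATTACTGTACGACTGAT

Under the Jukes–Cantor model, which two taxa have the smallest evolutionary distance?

seq1 and seq2

seq1–seq2: 6/32 differ, p = 0.188, d = 0.216.
seq1–seq3: 12/32 differ, p = 0.375, d = 0.520.
seq2–seq3: 12/32 differ, p = 0.375, d = 0.520.
The smallest distance is between seq1 and seq2.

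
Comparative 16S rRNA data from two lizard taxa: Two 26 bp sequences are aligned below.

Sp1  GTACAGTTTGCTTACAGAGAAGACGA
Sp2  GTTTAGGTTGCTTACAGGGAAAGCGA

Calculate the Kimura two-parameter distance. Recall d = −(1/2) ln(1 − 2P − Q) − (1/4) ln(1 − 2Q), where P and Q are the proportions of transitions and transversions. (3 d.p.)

Of 26 sites, 4 differences are transitions and 2 are transversions, so P = 4/26 ≈ 0.153846 and Q = 2/26 ≈ 0.076923.
Under the Kimura two-parameter model, d = −½ ln(1 − 2P − Q) − ¼ ln(1 − 2Q).
1 − 2P − Q = 0.615385, giving −½ ln(0.615385) = 0.242754.
1 − 2Q = 0.846154, giving −¼ ln(0.846154) = 0.041763.
d = 0.242754 + 0.041763 = 0.284517.

0.285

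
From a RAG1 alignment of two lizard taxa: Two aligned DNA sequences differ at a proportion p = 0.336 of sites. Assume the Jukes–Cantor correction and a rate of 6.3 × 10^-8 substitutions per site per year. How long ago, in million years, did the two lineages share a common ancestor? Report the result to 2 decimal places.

3.54

d = −(3/4) ln(1 − 4p/3) = −0.75 ln(1 − 0.448) = −0.75 ln(0.552)
  = −0.75 × (-0.594207) = 0.445655 substitutions/site.
Under a molecular clock d = 2μt, so t = d/(2μ) = 0.445655 / (2 × 6.3 × 10^-8) = 3.54 million years.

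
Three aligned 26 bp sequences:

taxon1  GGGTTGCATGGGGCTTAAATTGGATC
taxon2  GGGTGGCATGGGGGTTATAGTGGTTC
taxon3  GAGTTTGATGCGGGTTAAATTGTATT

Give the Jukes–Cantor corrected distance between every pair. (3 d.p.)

d(taxon1,taxon2) = 0.222, d(taxon1,taxon3) = 0.334, d(taxon2,taxon3) = 0.539

taxon1–taxon2: 5/26 sites differ → p ≈ 0.192308, d = −0.75 ln(1 − 0.256411) = 0.222200 ≈ 0.222.
taxon1–taxon3: 7/26 sites differ → p ≈ 0.269231, d = −0.75 ln(1 − 0.358975) = 0.333515 ≈ 0.334.
taxon2–taxon3: 10/26 sites differ → p ≈ 0.384615, d = −0.75 ln(1 − 0.51282) = 0.539341 ≈ 0.539.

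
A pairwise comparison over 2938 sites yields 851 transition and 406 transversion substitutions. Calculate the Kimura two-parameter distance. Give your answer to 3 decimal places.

0.713

P = 851/2938 ≈ 0.289653 and Q = 406/2938 ≈ 0.138189.
Under the Kimura two-parameter model, d = −½ ln(1 − 2P − Q) − ¼ ln(1 − 2Q).
1 − 2P − Q = 0.282505, giving −½ ln(0.282505) = 0.632030.
1 − 2Q = 0.723622, giving −¼ ln(0.723622) = 0.080872.
d = 0.632030 + 0.080872 = 0.712902.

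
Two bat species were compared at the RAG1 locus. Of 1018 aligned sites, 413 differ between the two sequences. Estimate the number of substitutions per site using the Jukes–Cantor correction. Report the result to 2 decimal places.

0.58

p = 413/1018 ≈ 0.405697.
d = −(3/4) ln(1 − 4p/3) = −0.75 ln(1 − 0.540929) = −0.75 ln(0.459071)
  = −0.75 × (-0.778550) = 0.583913 substitutions/site.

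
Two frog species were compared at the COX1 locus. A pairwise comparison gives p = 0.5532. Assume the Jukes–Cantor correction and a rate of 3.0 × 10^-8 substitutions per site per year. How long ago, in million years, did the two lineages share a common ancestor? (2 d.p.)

d = −(3/4) ln(1 − 4p/3) = −0.75 ln(1 − 0.7376) = −0.75 ln(0.2624)
  = −0.75 × (-1.337885) = 1.003414 substitutions/site.
Under a molecular clock d = 2μt, so t = d/(2μ) = 1.003414 / (2 × 3.0 × 10^-8) = 16.72 million years.

16.72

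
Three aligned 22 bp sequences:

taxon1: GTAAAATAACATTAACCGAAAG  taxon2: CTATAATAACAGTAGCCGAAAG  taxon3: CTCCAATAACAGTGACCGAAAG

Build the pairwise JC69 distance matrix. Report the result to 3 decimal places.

taxon1–taxon2: 4/22 sites differ → p ≈ 0.181818, d = −0.75 ln(1 − 0.242424) = 0.208224 ≈ 0.208.
taxon1–taxon3: 5/22 sites differ → p ≈ 0.227273, d = −0.75 ln(1 − 0.303031) = 0.270761 ≈ 0.271.
taxon2–taxon3: 4/22 sites differ → p ≈ 0.181818, d = −0.75 ln(1 − 0.242424) = 0.208224 ≈ 0.208.

d(taxon1,taxon2) = 0.208, d(taxon1,taxon3) = 0.271, d(taxon2,taxon3) = 0.208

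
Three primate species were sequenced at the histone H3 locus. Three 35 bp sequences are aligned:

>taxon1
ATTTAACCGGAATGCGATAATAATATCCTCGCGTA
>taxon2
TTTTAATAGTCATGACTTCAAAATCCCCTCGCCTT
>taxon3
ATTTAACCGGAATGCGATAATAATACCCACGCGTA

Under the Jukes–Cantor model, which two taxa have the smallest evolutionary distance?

taxon1–taxon2: 14/35 differ, p = 0.400, d = 0.572.
taxon1–taxon3: 2/35 differ, p = 0.057, d = 0.059.
taxon2–taxon3: 14/35 differ, p = 0.400, d = 0.572.
The smallest distance is between taxon1 and taxon3.

taxon1 and taxon3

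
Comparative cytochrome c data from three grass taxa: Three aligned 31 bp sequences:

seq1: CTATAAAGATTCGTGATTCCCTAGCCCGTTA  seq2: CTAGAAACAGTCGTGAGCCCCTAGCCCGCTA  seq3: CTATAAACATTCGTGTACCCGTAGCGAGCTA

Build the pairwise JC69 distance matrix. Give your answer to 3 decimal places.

d(seq1,seq2) = 0.224, d(seq1,seq3) = 0.316, d(seq2,seq3) = 0.269

seq1–seq2: 6/31 sites differ → p ≈ 0.193548, d = −0.75 ln(1 − 0.258064) = 0.223869 ≈ 0.224.
seq1–seq3: 8/31 sites differ → p ≈ 0.258065, d = −0.75 ln(1 − 0.344087) = 0.316295 ≈ 0.316.
seq2–seq3: 7/31 sites differ → p ≈ 0.225806, d = −0.75 ln(1 − 0.301075) = 0.268659 ≈ 0.269.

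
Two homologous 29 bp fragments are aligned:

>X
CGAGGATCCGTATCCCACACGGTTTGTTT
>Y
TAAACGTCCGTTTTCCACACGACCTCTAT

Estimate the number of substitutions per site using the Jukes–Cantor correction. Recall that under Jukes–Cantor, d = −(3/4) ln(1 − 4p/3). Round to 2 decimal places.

The sequences differ at 12 of 29 sites, so p = 12/29 ≈ 0.413793.
d = −(3/4) ln(1 − 4p/3) = −0.75 ln(1 − 0.551724) = −0.75 ln(0.448276)
  = −0.75 × (-0.802346) = 0.601760 substitutions/site.

0.60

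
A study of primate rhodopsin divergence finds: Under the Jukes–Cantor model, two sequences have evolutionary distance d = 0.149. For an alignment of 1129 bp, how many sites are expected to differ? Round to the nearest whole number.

Invert JC69: p = (3/4)(1 − e^(−4d/3)) = 0.75 × (1 − e^(-0.198667)) = 0.75 × (1 − 0.819823) = 0.135133.
Expected differing sites = pL ≈ 0.135133 × 1129 = 152.565157 ≈ 153.

153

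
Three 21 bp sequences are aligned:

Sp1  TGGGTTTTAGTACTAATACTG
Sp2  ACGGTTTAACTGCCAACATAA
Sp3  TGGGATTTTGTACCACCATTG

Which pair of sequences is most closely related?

Sp1–Sp2: 10/21 differ, p = 0.476, d = 0.756.
Sp1–Sp3: 6/21 differ, p = 0.286, d = 0.360.
Sp2–Sp3: 10/21 differ, p = 0.476, d = 0.756.
The smallest distance is between Sp1 and Sp3.

Sp1 and Sp3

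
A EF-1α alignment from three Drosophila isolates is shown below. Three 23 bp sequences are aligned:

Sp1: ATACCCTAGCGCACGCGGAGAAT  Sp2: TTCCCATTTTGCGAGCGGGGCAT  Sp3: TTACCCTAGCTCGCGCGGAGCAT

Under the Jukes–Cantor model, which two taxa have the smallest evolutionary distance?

Sp1 and Sp3

Sp1–Sp2: 10/23 differ, p = 0.435, d = 0.650.
Sp1–Sp3: 4/23 differ, p = 0.174, d = 0.198.
Sp2–Sp3: 8/23 differ, p = 0.348, d = 0.467.
The smallest distance is between Sp1 and Sp3.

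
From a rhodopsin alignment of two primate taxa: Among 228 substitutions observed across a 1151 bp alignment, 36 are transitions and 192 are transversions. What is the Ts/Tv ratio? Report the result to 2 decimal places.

0.19

R = 36/192 = 0.1875 ≈ 0.19 (to 2 d.p.).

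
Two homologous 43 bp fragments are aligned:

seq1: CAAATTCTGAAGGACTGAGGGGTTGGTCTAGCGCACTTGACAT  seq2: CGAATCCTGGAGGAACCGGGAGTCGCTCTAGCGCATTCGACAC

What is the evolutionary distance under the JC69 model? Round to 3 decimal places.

0.387

The sequences differ at 13 of 43 sites, so p = 13/43 ≈ 0.302326.
d = −(3/4) ln(1 − 4p/3) = −0.75 ln(1 − 0.403101) = −0.75 ln(0.596899)
  = −0.75 × (-0.516007) = 0.387005 substitutions/site.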